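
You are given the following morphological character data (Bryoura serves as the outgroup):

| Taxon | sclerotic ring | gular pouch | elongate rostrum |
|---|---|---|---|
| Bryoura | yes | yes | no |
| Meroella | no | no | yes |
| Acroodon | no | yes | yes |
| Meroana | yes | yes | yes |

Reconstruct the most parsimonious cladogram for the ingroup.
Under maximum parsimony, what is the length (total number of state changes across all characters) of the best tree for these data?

3

Character polarity is set by the outgroup: the derived state is whichever differs from the outgroup's state, so for sclerotic ring, gular pouch the derived state is 'no', and for the remaining characters it is 'yes'.
sclerotic ring: derived state 'no' in Acroodon and Meroella only — synapomorphy for {Acroodon, Meroella}.
gular pouch (derived state 'no') is unique to Meroella (autapomorphy; uninformative for grouping).
elongate rostrum (derived state 'yes') is shared by all ingroup taxa — unites the whole ingroup.
Most parsimonious ingroup topology: ((Meroella,Acroodon),Meroana).
Changes per character on this tree: sclerotic ring: 1; gular pouch: 1; elongate rostrum: 1.
Total = 3.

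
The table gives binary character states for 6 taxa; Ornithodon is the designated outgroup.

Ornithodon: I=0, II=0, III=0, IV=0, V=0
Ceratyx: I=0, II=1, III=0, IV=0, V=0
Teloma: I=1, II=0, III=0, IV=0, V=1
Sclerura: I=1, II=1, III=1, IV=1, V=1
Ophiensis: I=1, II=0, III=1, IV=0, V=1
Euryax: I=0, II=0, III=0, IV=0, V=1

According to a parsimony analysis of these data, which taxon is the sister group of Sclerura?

The outgroup has state '0' for every character, so '1' is the derived state throughout.
I (derived state '1') is shared by Ophiensis, Sclerura, and Teloma — a synapomorphy uniting that clade.
II groups Ceratyx and Sclerura, which is incompatible with the clades supported by the remaining characters; treating it as convergent (homoplasy) costs fewer steps than any alternative tree.
III: derived state '1' in Ophiensis and Sclerura only — synapomorphy for {Ophiensis, Sclerura}.
IV: derived state '1' in Sclerura only — an autapomorphy, so it tells us nothing about relationships among taxa.
V: derived state '1' in Euryax, Ophiensis, Sclerura, and Teloma only — synapomorphy for {Euryax, Ophiensis, Sclerura, Teloma}.
Most parsimonious ingroup topology: (Ceratyx,((Teloma,(Sclerura,Ophiensis)),Euryax)).
Sclerura and Ophiensis form a cherry on this tree, so they are sister taxa.

Ophiensis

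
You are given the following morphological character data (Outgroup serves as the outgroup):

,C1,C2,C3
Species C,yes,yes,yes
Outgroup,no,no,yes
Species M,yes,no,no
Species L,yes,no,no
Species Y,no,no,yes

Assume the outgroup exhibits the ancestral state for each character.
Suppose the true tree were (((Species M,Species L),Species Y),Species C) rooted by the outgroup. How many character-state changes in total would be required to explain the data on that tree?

4

Map each character onto (((Species M,Species L),Species Y),Species C) (rooted by Outgroup) and count the minimum state changes it requires (Fitch parsimony):
C1: 2; C2: 1; C3: 1.
Total tree length = 4.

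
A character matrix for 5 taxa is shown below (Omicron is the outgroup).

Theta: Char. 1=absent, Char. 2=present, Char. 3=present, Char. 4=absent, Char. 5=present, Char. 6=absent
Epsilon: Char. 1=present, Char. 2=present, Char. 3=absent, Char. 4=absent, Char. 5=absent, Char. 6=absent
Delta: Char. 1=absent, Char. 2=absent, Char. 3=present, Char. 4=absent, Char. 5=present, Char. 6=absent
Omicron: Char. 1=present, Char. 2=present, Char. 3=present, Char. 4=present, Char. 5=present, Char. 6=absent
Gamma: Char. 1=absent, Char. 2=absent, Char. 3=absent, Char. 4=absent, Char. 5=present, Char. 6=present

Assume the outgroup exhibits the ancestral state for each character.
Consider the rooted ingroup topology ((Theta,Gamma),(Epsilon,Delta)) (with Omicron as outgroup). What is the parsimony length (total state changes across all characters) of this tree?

9

Map each character onto ((Theta,Gamma),(Epsilon,Delta)) (rooted by Omicron) and count the minimum state changes it requires (Fitch parsimony):
Char. 1: 2; Char. 2: 2; Char. 3: 2; Char. 4: 1; Char. 5: 1; Char. 6: 1.
Total tree length = 9.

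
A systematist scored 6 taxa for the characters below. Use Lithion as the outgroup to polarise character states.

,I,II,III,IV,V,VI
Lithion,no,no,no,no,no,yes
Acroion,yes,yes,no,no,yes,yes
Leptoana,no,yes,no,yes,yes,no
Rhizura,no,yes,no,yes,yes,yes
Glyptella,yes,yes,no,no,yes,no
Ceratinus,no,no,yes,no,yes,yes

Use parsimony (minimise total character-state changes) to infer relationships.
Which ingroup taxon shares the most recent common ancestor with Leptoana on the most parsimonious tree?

Rhizura

Character polarity is set by the outgroup: the derived state is whichever differs from the outgroup's state, so for VI the derived state is 'no', and for the remaining characters it is 'yes'.
I (derived state 'yes') is shared by Acroion and Glyptella — a synapomorphy uniting that clade.
II (derived state 'yes') is shared by Acroion, Glyptella, Leptoana, and Rhizura — a synapomorphy uniting that clade.
III: derived state 'yes' in Ceratinus only — an autapomorphy, so it tells us nothing about relationships among taxa.
IV: derived state 'yes' in Leptoana and Rhizura only — synapomorphy for {Leptoana, Rhizura}.
V (derived state 'yes') is shared by all ingroup taxa — unites the whole ingroup.
VI (state 'no') occurs in Glyptella and Leptoana but conflicts with the nesting implied by the other characters — most parsimoniously interpreted as homoplasy.
Most parsimonious ingroup topology: (((Acroion,Glyptella),(Leptoana,Rhizura)),Ceratinus).
Leptoana and Rhizura form a cherry on this tree, so they are sister taxa.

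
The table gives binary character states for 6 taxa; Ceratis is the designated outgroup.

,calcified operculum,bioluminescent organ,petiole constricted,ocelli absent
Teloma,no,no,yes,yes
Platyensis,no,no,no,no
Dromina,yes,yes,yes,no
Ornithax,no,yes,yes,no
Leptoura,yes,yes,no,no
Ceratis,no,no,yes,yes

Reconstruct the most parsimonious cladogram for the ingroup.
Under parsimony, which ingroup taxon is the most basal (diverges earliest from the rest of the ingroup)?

Character polarity is set by the outgroup: the derived state is whichever differs from the outgroup's state, so for petiole constricted, ocelli absent the derived state is 'no', and for the remaining characters it is 'yes'.
calcified operculum (derived state 'yes') is shared by Dromina and Leptoura — a synapomorphy uniting that clade.
bioluminescent organ (derived state 'yes') is shared by Dromina, Leptoura, and Ornithax — a synapomorphy uniting that clade.
petiole constricted groups Leptoura and Platyensis, which is incompatible with the clades supported by the remaining characters; treating it as convergent (homoplasy) costs fewer steps than any alternative tree.
ocelli absent (derived state 'no') is shared by Dromina, Leptoura, Ornithax, and Platyensis — a synapomorphy uniting that clade.
Most parsimonious ingroup topology: ((((Leptoura,Dromina),Ornithax),Platyensis),Teloma).
Teloma is sister to the clade containing all other ingroup taxa, so it is the earliest-diverging (most basal) ingroup lineage.

Teloma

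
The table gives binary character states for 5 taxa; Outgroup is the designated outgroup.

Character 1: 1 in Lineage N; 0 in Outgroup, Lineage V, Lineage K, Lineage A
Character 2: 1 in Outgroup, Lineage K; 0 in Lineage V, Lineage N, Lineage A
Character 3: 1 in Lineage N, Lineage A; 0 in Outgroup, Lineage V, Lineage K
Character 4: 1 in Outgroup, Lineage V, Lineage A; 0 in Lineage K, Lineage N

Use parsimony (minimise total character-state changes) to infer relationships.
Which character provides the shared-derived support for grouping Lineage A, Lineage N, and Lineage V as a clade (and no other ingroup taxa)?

Character polarity is set by the outgroup: the derived state is whichever differs from the outgroup's state, so for Character 2, Character 4 the derived state is '0', and for the remaining characters it is '1'.
Character 1: derived state '1' in Lineage N only — an autapomorphy, so it tells us nothing about relationships among taxa.
Character 2 (derived state '0') is shared by Lineage A, Lineage N, and Lineage V — a synapomorphy uniting that clade.
Character 3 (derived state '1') is shared by Lineage A and Lineage N — a synapomorphy uniting that clade.
Character 4 (state '0') occurs in Lineage K and Lineage N but conflicts with the nesting implied by the other characters — most parsimoniously interpreted as homoplasy.
Most parsimonious ingroup topology: ((Lineage V,(Lineage N,Lineage A)),Lineage K).
The clade {Lineage A, Lineage N, Lineage V} is supported by Character 2: its derived state '0' occurs in exactly those taxa and in no other taxon (including the outgroup).

Character 2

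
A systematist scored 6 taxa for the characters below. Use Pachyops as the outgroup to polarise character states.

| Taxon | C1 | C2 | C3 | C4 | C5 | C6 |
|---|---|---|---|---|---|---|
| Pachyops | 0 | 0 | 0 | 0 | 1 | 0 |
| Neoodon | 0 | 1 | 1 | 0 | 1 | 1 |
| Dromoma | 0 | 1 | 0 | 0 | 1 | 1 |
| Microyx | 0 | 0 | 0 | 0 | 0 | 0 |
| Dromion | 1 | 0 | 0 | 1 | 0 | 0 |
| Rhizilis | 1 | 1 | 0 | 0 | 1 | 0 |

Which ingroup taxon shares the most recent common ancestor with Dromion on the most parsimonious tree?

Character polarity is set by the outgroup: the derived state is whichever differs from the outgroup's state, so for C5 the derived state is '0', and for the remaining characters it is '1'.
C1 (state '1') occurs in Dromion and Rhizilis but conflicts with the nesting implied by the other characters — most parsimoniously interpreted as homoplasy.
C2: derived state '1' in Dromoma, Neoodon, and Rhizilis only — synapomorphy for {Dromoma, Neoodon, Rhizilis}.
C3 (derived state '1') is unique to Neoodon (autapomorphy; uninformative for grouping).
C4: derived state '1' in Dromion only — an autapomorphy, so it tells us nothing about relationships among taxa.
Only Dromion and Microyx show the derived state '0' for C5, supporting them as a clade.
C6: derived state '1' in Dromoma and Neoodon only — synapomorphy for {Dromoma, Neoodon}.
Most parsimonious ingroup topology: (((Neoodon,Dromoma),Rhizilis),(Microyx,Dromion)).
Dromion and Microyx form a cherry on this tree, so they are sister taxa.

Microyx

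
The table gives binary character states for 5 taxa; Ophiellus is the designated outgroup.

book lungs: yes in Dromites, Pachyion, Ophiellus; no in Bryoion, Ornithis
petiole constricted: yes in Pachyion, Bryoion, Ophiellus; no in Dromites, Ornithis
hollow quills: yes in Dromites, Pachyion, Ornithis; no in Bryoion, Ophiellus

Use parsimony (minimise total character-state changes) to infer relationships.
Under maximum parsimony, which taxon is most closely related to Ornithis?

Dromites

Character polarity is set by the outgroup: the derived state is whichever differs from the outgroup's state, so for book lungs, petiole constricted the derived state is 'no', and for the remaining characters it is 'yes'.
book lungs groups Bryoion and Ornithis, which is incompatible with the clades supported by the remaining characters; treating it as convergent (homoplasy) costs fewer steps than any alternative tree.
Only Dromites and Ornithis show the derived state 'no' for petiole constricted, supporting them as a clade.
hollow quills: derived state 'yes' in Dromites, Ornithis, and Pachyion only — synapomorphy for {Dromites, Ornithis, Pachyion}.
Most parsimonious ingroup topology: ((Pachyion,(Dromites,Ornithis)),Bryoion).
Ornithis and Dromites form a cherry on this tree, so they are sister taxa.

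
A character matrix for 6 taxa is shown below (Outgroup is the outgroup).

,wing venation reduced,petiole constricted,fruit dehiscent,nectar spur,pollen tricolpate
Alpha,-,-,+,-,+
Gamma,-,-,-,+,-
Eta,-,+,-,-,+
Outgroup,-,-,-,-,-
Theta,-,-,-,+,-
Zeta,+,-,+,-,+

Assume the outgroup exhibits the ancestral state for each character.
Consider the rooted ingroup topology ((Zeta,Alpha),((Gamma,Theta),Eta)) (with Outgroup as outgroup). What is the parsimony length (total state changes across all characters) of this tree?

6

Map each character onto ((Zeta,Alpha),((Gamma,Theta),Eta)) (rooted by Outgroup) and count the minimum state changes it requires (Fitch parsimony):
wing venation reduced: 1; petiole constricted: 1; fruit dehiscent: 1; nectar spur: 1; pollen tricolpate: 2.
Total tree length = 6.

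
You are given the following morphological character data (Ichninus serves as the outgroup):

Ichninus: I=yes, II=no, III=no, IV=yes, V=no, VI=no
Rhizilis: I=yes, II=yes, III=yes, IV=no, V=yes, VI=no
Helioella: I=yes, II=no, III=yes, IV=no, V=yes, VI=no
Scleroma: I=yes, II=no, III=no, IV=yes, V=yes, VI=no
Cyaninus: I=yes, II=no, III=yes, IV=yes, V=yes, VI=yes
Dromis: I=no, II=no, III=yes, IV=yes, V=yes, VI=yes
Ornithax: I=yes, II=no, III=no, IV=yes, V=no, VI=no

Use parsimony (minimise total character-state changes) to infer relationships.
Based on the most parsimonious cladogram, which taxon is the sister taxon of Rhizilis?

Helioella

Character polarity is set by the outgroup: the derived state is whichever differs from the outgroup's state, so for I, IV the derived state is 'no', and for the remaining characters it is 'yes'.
I: derived state 'no' in Dromis only — an autapomorphy, so it tells us nothing about relationships among taxa.
II (derived state 'yes') is unique to Rhizilis (autapomorphy; uninformative for grouping).
Only Cyaninus, Dromis, Helioella, and Rhizilis show the derived state 'yes' for III, supporting them as a clade.
Only Helioella and Rhizilis show the derived state 'no' for IV, supporting them as a clade.
V: derived state 'yes' in Cyaninus, Dromis, Helioella, Rhizilis, and Scleroma only — synapomorphy for {Cyaninus, Dromis, Helioella, Rhizilis, Scleroma}.
VI (derived state 'yes') is shared by Cyaninus and Dromis — a synapomorphy uniting that clade.
Most parsimonious ingroup topology: ((((Rhizilis,Helioella),(Cyaninus,Dromis)),Scleroma),Ornithax).
Rhizilis and Helioella form a cherry on this tree, so they are sister taxa.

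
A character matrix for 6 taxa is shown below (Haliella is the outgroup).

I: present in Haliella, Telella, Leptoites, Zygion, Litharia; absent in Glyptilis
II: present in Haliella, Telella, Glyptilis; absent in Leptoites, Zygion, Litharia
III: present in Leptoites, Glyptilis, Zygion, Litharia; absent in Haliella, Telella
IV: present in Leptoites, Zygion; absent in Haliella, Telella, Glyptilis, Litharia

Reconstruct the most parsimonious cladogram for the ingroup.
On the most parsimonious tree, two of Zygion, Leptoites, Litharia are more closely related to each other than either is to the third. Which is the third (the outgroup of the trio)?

Litharia

Character polarity is set by the outgroup: the derived state is whichever differs from the outgroup's state, so for I, II the derived state is 'absent', and for the remaining characters it is 'present'.
I (derived state 'absent') is unique to Glyptilis (autapomorphy; uninformative for grouping).
II (derived state 'absent') is shared by Leptoites, Litharia, and Zygion — a synapomorphy uniting that clade.
Only Glyptilis, Leptoites, Litharia, and Zygion show the derived state 'present' for III, supporting them as a clade.
IV (derived state 'present') is shared by Leptoites and Zygion — a synapomorphy uniting that clade.
Most parsimonious ingroup topology: (Telella,(((Leptoites,Zygion),Litharia),Glyptilis)).
Leptoites and Zygion share a more recent common ancestor with each other than either does with Litharia, so Litharia is the least closely related of the three.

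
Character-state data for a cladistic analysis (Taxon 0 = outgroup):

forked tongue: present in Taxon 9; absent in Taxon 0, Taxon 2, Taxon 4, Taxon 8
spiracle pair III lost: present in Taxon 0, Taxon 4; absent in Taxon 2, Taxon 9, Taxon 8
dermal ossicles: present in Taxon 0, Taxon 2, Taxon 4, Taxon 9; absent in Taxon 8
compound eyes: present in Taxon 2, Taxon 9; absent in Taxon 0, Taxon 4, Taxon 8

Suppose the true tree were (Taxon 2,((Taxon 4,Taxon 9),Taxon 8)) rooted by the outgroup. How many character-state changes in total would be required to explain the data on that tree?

Map each character onto (Taxon 2,((Taxon 4,Taxon 9),Taxon 8)) (rooted by Taxon 0) and count the minimum state changes it requires (Fitch parsimony):
forked tongue: 1; spiracle pair III lost: 2; dermal ossicles: 1; compound eyes: 2.
Total tree length = 6.

6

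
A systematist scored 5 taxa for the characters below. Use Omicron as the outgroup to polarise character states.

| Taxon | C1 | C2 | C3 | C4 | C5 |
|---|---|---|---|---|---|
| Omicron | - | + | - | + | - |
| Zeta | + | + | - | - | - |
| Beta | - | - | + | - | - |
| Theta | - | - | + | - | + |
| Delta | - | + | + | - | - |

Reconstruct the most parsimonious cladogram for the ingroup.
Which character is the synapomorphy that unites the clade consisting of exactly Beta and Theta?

Character polarity is set by the outgroup: the derived state is whichever differs from the outgroup's state, so for C2, C4 the derived state is '-', and for the remaining characters it is '+'.
C1 (derived state '+') is unique to Zeta (autapomorphy; uninformative for grouping).
Only Beta and Theta show the derived state '-' for C2, supporting them as a clade.
C3 (derived state '+') is shared by Beta, Delta, and Theta — a synapomorphy uniting that clade.
C4 (derived state '-') is shared by all ingroup taxa — unites the whole ingroup.
C5: derived state '+' in Theta only — an autapomorphy, so it tells us nothing about relationships among taxa.
Most parsimonious ingroup topology: ((Delta,(Beta,Theta)),Zeta).
The clade {Beta, Theta} is supported by C2: its derived state '-' occurs in exactly those taxa and in no other taxon (including the outgroup).

C2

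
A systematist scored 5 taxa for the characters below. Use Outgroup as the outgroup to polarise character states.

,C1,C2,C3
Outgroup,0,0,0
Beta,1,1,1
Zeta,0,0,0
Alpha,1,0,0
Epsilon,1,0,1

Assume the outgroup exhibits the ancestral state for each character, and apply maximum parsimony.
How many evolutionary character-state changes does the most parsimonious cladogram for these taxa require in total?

3

The outgroup has state '0' for every character, so '1' is the derived state throughout.
C1 (derived state '1') is shared by Alpha, Beta, and Epsilon — a synapomorphy uniting that clade.
C2: derived state '1' in Beta only — an autapomorphy, so it tells us nothing about relationships among taxa.
C3: derived state '1' in Beta and Epsilon only — synapomorphy for {Beta, Epsilon}.
Most parsimonious ingroup topology: (((Beta,Epsilon),Alpha),Zeta).
Changes per character on this tree: C1: 1; C2: 1; C3: 1.
Total = 3.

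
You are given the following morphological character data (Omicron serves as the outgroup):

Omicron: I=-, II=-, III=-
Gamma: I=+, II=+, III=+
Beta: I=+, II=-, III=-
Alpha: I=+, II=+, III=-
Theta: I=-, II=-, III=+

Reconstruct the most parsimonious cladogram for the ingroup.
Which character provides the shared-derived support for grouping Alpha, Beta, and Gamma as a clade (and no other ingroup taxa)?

I

The outgroup has state '-' for every character, so '+' is the derived state throughout.
I: derived state '+' in Alpha, Beta, and Gamma only — synapomorphy for {Alpha, Beta, Gamma}.
II: derived state '+' in Alpha and Gamma only — synapomorphy for {Alpha, Gamma}.
III groups Gamma and Theta, which is incompatible with the clades supported by the remaining characters; treating it as convergent (homoplasy) costs fewer steps than any alternative tree.
Most parsimonious ingroup topology: (((Gamma,Alpha),Beta),Theta).
The clade {Alpha, Beta, Gamma} is supported by I: its derived state '+' occurs in exactly those taxa and in no other taxon (including the outgroup).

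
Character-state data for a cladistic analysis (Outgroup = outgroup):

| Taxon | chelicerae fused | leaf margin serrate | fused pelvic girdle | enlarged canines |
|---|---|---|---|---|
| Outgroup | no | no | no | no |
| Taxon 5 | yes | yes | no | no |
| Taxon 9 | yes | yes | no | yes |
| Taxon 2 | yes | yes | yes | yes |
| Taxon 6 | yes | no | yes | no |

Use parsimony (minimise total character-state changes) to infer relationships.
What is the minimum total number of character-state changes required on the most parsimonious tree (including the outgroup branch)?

5

The outgroup has state 'no' for every character, so 'yes' is the derived state throughout.
All ingroup taxa share the derived state 'yes' for chelicerae fused; it defines the ingroup but does not resolve relationships within it.
leaf margin serrate: derived state 'yes' in Taxon 2, Taxon 5, and Taxon 9 only — synapomorphy for {Taxon 2, Taxon 5, Taxon 9}.
fused pelvic girdle (state 'yes') occurs in Taxon 2 and Taxon 6 but conflicts with the nesting implied by the other characters — most parsimoniously interpreted as homoplasy.
enlarged canines: derived state 'yes' in Taxon 2 and Taxon 9 only — synapomorphy for {Taxon 2, Taxon 9}.
Most parsimonious ingroup topology: ((Taxon 5,(Taxon 9,Taxon 2)),Taxon 6).
Changes per character on this tree: chelicerae fused: 1; leaf margin serrate: 1; fused pelvic girdle: 2; enlarged canines: 1.
Total = 5.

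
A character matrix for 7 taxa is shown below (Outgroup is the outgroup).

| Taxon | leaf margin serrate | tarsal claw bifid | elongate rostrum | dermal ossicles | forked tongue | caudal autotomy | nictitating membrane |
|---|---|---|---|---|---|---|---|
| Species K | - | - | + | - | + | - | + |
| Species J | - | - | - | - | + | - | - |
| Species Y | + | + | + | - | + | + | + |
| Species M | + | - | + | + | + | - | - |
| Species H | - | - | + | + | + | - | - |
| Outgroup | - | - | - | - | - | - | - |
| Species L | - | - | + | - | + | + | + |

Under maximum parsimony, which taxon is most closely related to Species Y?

The outgroup has state '-' for every character, so '+' is the derived state throughout.
leaf margin serrate groups Species M and Species Y, which is incompatible with the clades supported by the remaining characters; treating it as convergent (homoplasy) costs fewer steps than any alternative tree.
tarsal claw bifid: derived state '+' in Species Y only — an autapomorphy, so it tells us nothing about relationships among taxa.
elongate rostrum: derived state '+' in Species H, Species K, Species L, Species M, and Species Y only — synapomorphy for {Species H, Species K, Species L, Species M, Species Y}.
dermal ossicles (derived state '+') is shared by Species H and Species M — a synapomorphy uniting that clade.
All ingroup taxa share the derived state '+' for forked tongue; it defines the ingroup but does not resolve relationships within it.
caudal autotomy: derived state '+' in Species L and Species Y only — synapomorphy for {Species L, Species Y}.
Only Species K, Species L, and Species Y show the derived state '+' for nictitating membrane, supporting them as a clade.
Most parsimonious ingroup topology: (((Species H,Species M),(Species K,(Species Y,Species L))),Species J).
Species Y and Species L form a cherry on this tree, so they are sister taxa.

Species L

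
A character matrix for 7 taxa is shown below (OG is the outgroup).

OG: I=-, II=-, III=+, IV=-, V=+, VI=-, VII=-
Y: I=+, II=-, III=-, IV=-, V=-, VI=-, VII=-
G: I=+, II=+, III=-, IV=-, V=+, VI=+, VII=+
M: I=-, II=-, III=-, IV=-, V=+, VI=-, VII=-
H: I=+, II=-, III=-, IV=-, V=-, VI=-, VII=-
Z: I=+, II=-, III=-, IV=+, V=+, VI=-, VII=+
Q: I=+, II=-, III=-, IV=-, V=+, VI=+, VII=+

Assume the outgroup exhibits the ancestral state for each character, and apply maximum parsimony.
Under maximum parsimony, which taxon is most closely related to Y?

Character polarity is set by the outgroup: the derived state is whichever differs from the outgroup's state, so for III, V the derived state is '-', and for the remaining characters it is '+'.
I: derived state '+' in G, H, Q, Y, and Z only — synapomorphy for {G, H, Q, Y, Z}.
II: derived state '+' in G only — an autapomorphy, so it tells us nothing about relationships among taxa.
III (derived state '-') is shared by all ingroup taxa — unites the whole ingroup.
IV: derived state '+' in Z only — an autapomorphy, so it tells us nothing about relationships among taxa.
Only H and Y show the derived state '-' for V, supporting them as a clade.
VI: derived state '+' in G and Q only — synapomorphy for {G, Q}.
VII (derived state '+') is shared by G, Q, and Z — a synapomorphy uniting that clade.
Most parsimonious ingroup topology: (((Y,H),((G,Q),Z)),M).
Y and H form a cherry on this tree, so they are sister taxa.

H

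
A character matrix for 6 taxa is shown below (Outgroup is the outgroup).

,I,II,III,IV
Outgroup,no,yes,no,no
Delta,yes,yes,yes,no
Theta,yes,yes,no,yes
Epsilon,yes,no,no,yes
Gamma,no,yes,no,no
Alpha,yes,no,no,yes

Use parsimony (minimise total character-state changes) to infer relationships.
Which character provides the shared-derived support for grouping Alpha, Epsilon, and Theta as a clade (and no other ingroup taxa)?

IV

Character polarity is set by the outgroup: the derived state is whichever differs from the outgroup's state, so for II the derived state is 'no', and for the remaining characters it is 'yes'.
Only Alpha, Delta, Epsilon, and Theta show the derived state 'yes' for I, supporting them as a clade.
II: derived state 'no' in Alpha and Epsilon only — synapomorphy for {Alpha, Epsilon}.
III: derived state 'yes' in Delta only — an autapomorphy, so it tells us nothing about relationships among taxa.
IV: derived state 'yes' in Alpha, Epsilon, and Theta only — synapomorphy for {Alpha, Epsilon, Theta}.
Most parsimonious ingroup topology: ((Delta,(Theta,(Epsilon,Alpha))),Gamma).
The clade {Alpha, Epsilon, Theta} is supported by IV: its derived state 'yes' occurs in exactly those taxa and in no other taxon (including the outgroup).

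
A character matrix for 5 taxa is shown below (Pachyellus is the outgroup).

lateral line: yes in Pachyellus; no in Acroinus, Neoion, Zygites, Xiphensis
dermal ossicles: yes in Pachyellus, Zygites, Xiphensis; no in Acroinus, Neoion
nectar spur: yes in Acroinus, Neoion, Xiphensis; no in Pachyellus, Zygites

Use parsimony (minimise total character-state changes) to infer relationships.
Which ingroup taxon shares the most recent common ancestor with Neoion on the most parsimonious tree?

Character polarity is set by the outgroup: the derived state is whichever differs from the outgroup's state, so for lateral line, dermal ossicles the derived state is 'no', and for the remaining characters it is 'yes'.
All ingroup taxa share the derived state 'no' for lateral line; it defines the ingroup but does not resolve relationships within it.
dermal ossicles (derived state 'no') is shared by Acroinus and Neoion — a synapomorphy uniting that clade.
Only Acroinus, Neoion, and Xiphensis show the derived state 'yes' for nectar spur, supporting them as a clade.
Most parsimonious ingroup topology: (((Acroinus,Neoion),Xiphensis),Zygites).
Neoion and Acroinus form a cherry on this tree, so they are sister taxa.

Acroinus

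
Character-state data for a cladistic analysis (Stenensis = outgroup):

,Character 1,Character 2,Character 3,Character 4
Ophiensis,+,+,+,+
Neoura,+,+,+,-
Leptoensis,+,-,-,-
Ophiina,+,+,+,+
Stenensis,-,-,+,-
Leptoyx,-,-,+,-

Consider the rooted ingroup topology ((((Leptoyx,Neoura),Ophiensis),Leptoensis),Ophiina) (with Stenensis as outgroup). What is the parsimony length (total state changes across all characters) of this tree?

Map each character onto ((((Leptoyx,Neoura),Ophiensis),Leptoensis),Ophiina) (rooted by Stenensis) and count the minimum state changes it requires (Fitch parsimony):
Character 1: 2; Character 2: 3; Character 3: 1; Character 4: 2.
Total tree length = 8.

8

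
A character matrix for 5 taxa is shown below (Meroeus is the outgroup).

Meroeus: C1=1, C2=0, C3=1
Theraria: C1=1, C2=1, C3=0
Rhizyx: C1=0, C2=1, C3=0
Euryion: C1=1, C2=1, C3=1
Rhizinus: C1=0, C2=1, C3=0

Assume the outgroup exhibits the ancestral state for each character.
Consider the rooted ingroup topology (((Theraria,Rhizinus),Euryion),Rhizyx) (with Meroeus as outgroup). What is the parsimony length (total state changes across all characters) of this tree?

Map each character onto (((Theraria,Rhizinus),Euryion),Rhizyx) (rooted by Meroeus) and count the minimum state changes it requires (Fitch parsimony):
C1: 2; C2: 1; C3: 2.
Total tree length = 5.

5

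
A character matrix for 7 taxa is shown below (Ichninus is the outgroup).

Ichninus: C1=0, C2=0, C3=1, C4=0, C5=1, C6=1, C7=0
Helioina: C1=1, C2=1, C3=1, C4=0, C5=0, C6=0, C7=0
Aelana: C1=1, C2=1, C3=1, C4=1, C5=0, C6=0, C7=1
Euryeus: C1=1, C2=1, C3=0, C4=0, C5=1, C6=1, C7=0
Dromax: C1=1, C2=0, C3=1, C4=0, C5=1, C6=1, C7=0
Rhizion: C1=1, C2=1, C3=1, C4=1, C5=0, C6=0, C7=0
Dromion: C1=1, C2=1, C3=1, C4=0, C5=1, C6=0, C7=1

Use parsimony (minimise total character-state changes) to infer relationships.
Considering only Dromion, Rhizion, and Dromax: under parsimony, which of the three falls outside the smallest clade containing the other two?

Character polarity is set by the outgroup: the derived state is whichever differs from the outgroup's state, so for C3, C5, C6 the derived state is '0', and for the remaining characters it is '1'.
C1 (derived state '1') is shared by all ingroup taxa — unites the whole ingroup.
C2 (derived state '1') is shared by Aelana, Dromion, Euryeus, Helioina, and Rhizion — a synapomorphy uniting that clade.
C3: derived state '0' in Euryeus only — an autapomorphy, so it tells us nothing about relationships among taxa.
Only Aelana and Rhizion show the derived state '1' for C4, supporting them as a clade.
C5 (derived state '0') is shared by Aelana, Helioina, and Rhizion — a synapomorphy uniting that clade.
Only Aelana, Dromion, Helioina, and Rhizion show the derived state '0' for C6, supporting them as a clade.
C7 (state '1') occurs in Aelana and Dromion but conflicts with the nesting implied by the other characters — most parsimoniously interpreted as homoplasy.
Most parsimonious ingroup topology: ((((Helioina,(Aelana,Rhizion)),Dromion),Euryeus),Dromax).
Dromion and Rhizion share a more recent common ancestor with each other than either does with Dromax, so Dromax is the least closely related of the three.

Dromax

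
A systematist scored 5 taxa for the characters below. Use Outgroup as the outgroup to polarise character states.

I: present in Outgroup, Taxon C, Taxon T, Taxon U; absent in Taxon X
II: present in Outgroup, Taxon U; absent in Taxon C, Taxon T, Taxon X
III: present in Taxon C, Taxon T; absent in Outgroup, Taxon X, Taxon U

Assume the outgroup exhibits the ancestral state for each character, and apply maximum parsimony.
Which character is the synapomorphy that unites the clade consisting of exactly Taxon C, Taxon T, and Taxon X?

II

Character polarity is set by the outgroup: the derived state is whichever differs from the outgroup's state, so for I, II the derived state is 'absent', and for the remaining characters it is 'present'.
I (derived state 'absent') is unique to Taxon X (autapomorphy; uninformative for grouping).
Only Taxon C, Taxon T, and Taxon X show the derived state 'absent' for II, supporting them as a clade.
III (derived state 'present') is shared by Taxon C and Taxon T — a synapomorphy uniting that clade.
Most parsimonious ingroup topology: (((Taxon C,Taxon T),Taxon X),Taxon U).
The clade {Taxon C, Taxon T, Taxon X} is supported by II: its derived state 'absent' occurs in exactly those taxa and in no other taxon (including the outgroup).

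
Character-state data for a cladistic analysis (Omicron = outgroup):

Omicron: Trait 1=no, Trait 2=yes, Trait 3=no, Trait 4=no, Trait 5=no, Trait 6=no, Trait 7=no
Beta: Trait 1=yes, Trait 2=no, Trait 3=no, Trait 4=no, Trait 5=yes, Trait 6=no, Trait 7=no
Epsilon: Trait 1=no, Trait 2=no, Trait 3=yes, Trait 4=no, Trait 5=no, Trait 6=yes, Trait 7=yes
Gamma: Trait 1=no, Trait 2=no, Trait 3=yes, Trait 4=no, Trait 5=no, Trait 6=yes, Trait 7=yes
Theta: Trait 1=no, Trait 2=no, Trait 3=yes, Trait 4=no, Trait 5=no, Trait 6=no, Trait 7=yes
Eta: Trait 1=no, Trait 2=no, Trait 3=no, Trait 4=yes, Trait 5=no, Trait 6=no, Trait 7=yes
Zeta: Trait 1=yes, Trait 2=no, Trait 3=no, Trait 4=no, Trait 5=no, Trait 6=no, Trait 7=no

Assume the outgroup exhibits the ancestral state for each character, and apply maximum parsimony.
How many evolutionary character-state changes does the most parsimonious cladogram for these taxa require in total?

7

Character polarity is set by the outgroup: the derived state is whichever differs from the outgroup's state, so for Trait 2 the derived state is 'no', and for the remaining characters it is 'yes'.
Trait 1 (derived state 'yes') is shared by Beta and Zeta — a synapomorphy uniting that clade.
Trait 2 (derived state 'no') is shared by all ingroup taxa — unites the whole ingroup.
Trait 3: derived state 'yes' in Epsilon, Gamma, and Theta only — synapomorphy for {Epsilon, Gamma, Theta}.
Trait 4: derived state 'yes' in Eta only — an autapomorphy, so it tells us nothing about relationships among taxa.
Trait 5 (derived state 'yes') is unique to Beta (autapomorphy; uninformative for grouping).
Only Epsilon and Gamma show the derived state 'yes' for Trait 6, supporting them as a clade.
Trait 7: derived state 'yes' in Epsilon, Eta, Gamma, and Theta only — synapomorphy for {Epsilon, Eta, Gamma, Theta}.
Most parsimonious ingroup topology: ((Beta,Zeta),(((Epsilon,Gamma),Theta),Eta)).
Changes per character on this tree: Trait 1: 1; Trait 2: 1; Trait 3: 1; Trait 4: 1; Trait 5: 1; Trait 6: 1; Trait 7: 1.
Total = 7.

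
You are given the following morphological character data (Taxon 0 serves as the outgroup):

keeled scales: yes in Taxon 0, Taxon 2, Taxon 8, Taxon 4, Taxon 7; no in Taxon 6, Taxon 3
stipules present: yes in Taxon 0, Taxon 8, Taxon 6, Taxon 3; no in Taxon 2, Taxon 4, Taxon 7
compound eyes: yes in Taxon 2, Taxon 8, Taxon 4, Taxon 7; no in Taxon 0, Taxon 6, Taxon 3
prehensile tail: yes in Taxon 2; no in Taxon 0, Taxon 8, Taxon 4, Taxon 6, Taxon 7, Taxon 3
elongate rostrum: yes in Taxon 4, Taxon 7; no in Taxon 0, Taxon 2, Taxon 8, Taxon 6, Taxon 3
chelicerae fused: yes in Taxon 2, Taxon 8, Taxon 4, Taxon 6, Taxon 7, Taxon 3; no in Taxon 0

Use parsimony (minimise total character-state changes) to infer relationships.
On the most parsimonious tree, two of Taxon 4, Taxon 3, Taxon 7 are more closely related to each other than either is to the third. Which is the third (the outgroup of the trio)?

Taxon 3

Character polarity is set by the outgroup: the derived state is whichever differs from the outgroup's state, so for keeled scales, stipules present the derived state is 'no', and for the remaining characters it is 'yes'.
keeled scales: derived state 'no' in Taxon 3 and Taxon 6 only — synapomorphy for {Taxon 3, Taxon 6}.
stipules present (derived state 'no') is shared by Taxon 2, Taxon 4, and Taxon 7 — a synapomorphy uniting that clade.
Only Taxon 2, Taxon 4, Taxon 7, and Taxon 8 show the derived state 'yes' for compound eyes, supporting them as a clade.
prehensile tail: derived state 'yes' in Taxon 2 only — an autapomorphy, so it tells us nothing about relationships among taxa.
Only Taxon 4 and Taxon 7 show the derived state 'yes' for elongate rostrum, supporting them as a clade.
All ingroup taxa share the derived state 'yes' for chelicerae fused; it defines the ingroup but does not resolve relationships within it.
Most parsimonious ingroup topology: (((Taxon 2,(Taxon 4,Taxon 7)),Taxon 8),(Taxon 6,Taxon 3)).
Taxon 7 and Taxon 4 share a more recent common ancestor with each other than either does with Taxon 3, so Taxon 3 is the least closely related of the three.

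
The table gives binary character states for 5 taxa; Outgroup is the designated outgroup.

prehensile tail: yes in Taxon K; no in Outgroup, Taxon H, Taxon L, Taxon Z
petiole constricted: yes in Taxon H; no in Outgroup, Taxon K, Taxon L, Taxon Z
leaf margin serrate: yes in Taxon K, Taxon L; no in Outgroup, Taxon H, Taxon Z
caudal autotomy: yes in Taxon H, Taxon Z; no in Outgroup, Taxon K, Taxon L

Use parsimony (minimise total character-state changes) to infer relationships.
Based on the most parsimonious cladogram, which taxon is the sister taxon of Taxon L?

Taxon K

The outgroup has state 'no' for every character, so 'yes' is the derived state throughout.
prehensile tail (derived state 'yes') is unique to Taxon K (autapomorphy; uninformative for grouping).
petiole constricted (derived state 'yes') is unique to Taxon H (autapomorphy; uninformative for grouping).
leaf margin serrate: derived state 'yes' in Taxon K and Taxon L only — synapomorphy for {Taxon K, Taxon L}.
Only Taxon H and Taxon Z show the derived state 'yes' for caudal autotomy, supporting them as a clade.
Most parsimonious ingroup topology: ((Taxon H,Taxon Z),(Taxon K,Taxon L)).
Taxon L and Taxon K form a cherry on this tree, so they are sister taxa.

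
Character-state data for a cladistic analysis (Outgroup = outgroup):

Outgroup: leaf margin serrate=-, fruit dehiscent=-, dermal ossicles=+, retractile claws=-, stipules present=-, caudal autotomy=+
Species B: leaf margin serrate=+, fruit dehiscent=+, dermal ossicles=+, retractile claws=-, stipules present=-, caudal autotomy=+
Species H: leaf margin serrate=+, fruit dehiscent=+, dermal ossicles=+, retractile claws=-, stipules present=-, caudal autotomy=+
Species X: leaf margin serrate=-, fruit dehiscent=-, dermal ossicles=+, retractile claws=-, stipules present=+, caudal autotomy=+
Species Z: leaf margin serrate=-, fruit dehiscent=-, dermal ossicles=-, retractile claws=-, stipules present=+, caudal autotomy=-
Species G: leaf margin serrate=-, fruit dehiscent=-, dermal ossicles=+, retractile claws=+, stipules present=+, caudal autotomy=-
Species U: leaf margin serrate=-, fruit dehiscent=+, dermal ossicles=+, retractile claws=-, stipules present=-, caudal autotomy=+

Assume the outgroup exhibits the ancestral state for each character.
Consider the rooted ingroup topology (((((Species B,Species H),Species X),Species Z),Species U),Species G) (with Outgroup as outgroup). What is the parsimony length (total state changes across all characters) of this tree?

10

Map each character onto (((((Species B,Species H),Species X),Species Z),Species U),Species G) (rooted by Outgroup) and count the minimum state changes it requires (Fitch parsimony):
leaf margin serrate: 1; fruit dehiscent: 2; dermal ossicles: 1; retractile claws: 1; stipules present: 3; caudal autotomy: 2.
Total tree length = 10.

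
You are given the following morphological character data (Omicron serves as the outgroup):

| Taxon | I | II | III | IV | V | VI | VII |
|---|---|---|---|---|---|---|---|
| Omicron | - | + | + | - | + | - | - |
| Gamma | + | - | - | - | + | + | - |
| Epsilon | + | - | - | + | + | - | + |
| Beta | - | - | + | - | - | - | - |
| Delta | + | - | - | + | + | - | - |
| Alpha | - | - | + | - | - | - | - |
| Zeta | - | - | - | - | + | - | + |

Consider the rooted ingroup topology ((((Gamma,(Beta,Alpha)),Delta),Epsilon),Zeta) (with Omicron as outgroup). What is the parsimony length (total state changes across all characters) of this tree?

11

Map each character onto ((((Gamma,(Beta,Alpha)),Delta),Epsilon),Zeta) (rooted by Omicron) and count the minimum state changes it requires (Fitch parsimony):
I: 2; II: 1; III: 2; IV: 2; V: 1; VI: 1; VII: 2.
Total tree length = 11.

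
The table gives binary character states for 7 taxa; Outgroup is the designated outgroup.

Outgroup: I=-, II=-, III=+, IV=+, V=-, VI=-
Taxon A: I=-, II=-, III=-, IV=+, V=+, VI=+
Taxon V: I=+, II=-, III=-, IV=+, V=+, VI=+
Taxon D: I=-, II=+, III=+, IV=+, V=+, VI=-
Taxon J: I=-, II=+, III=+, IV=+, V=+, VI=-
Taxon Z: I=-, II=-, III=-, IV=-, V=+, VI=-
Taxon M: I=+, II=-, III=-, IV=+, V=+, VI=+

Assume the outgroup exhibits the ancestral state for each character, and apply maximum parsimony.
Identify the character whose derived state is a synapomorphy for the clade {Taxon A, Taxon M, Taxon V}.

VI

Character polarity is set by the outgroup: the derived state is whichever differs from the outgroup's state, so for III, IV the derived state is '-', and for the remaining characters it is '+'.
I (derived state '+') is shared by Taxon M and Taxon V — a synapomorphy uniting that clade.
II: derived state '+' in Taxon D and Taxon J only — synapomorphy for {Taxon D, Taxon J}.
III: derived state '-' in Taxon A, Taxon M, Taxon V, and Taxon Z only — synapomorphy for {Taxon A, Taxon M, Taxon V, Taxon Z}.
IV: derived state '-' in Taxon Z only — an autapomorphy, so it tells us nothing about relationships among taxa.
All ingroup taxa share the derived state '+' for V; it defines the ingroup but does not resolve relationships within it.
Only Taxon A, Taxon M, and Taxon V show the derived state '+' for VI, supporting them as a clade.
Most parsimonious ingroup topology: (((Taxon A,(Taxon V,Taxon M)),Taxon Z),(Taxon D,Taxon J)).
The clade {Taxon A, Taxon M, Taxon V} is supported by VI: its derived state '+' occurs in exactly those taxa and in no other taxon (including the outgroup).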